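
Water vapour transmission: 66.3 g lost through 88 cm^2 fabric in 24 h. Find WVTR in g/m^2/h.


Formula: WVTR = mass_loss / (area * time)
Step 1: Convert area: 88 cm^2 = 0.0088 m^2
Step 2: WVTR = 66.3 g / (0.0088 m^2 * 24 h)
Step 3: WVTR = 66.3 / 0.2112 = 313.9 g/m^2/h

313.9 g/m^2/h


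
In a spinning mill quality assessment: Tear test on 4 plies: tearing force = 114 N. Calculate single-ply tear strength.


Formula: Per-ply strength = Total force / Number of plies
Per-ply = 114 N / 4
Per-ply = 28.5 N

28.5 N


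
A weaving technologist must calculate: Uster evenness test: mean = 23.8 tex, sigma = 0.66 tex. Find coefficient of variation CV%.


Formula: CV% = (standard deviation / mean) * 100
Step 1: Ratio = 0.66 / 23.8 = 0.027731
Step 2: CV% = 0.027731 * 100 = 2.7731% ≈ 2.8%

2.8%


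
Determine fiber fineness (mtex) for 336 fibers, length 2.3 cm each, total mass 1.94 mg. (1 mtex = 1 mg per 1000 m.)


Formula: fineness (mtex) = mass (mg) / total length (km) = (mass_mg / total_length_m) * 1000
Step 1: Convert fiber length: 2.3 cm = 0.023 m
Step 2: Total fiber length = 336 * 0.023 = 7.728 m
Step 3: Linear density = 1.94 mg / 7.728 m = 0.2510 mg/m
Step 4: fineness = 0.2510 * 1000 = 251.0 mtex

251.0 mtex


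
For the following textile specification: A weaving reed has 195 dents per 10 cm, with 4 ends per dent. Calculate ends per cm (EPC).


Formula: EPC = (dents per 10 cm * ends per dent) / 10
Step 1: Total ends per 10 cm = 195 * 4 = 780
Step 2: EPC = 780 / 10 = 78.0 ends/cm

78.0 ends/cm


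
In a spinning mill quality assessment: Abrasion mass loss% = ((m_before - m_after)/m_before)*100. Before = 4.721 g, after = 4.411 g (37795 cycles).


Formula: Mass loss% = ((m_before - m_after) / m_before) * 100
Step 1: Mass loss = 4.721 - 4.411 = 0.31 g
Step 2: Ratio = 0.31 / 4.721 = 0.0656641
Step 3: Mass loss% = 0.0656641 * 100 = 6.56641% ≈ 6.57%

6.57%


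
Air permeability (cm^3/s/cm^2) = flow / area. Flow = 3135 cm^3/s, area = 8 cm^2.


Formula: Air Permeability = Airflow / Test Area
AP = 3135 cm^3/s / 8 cm^2
AP = 391.9 cm^3/s/cm^2

391.9 cm^3/s/cm^2


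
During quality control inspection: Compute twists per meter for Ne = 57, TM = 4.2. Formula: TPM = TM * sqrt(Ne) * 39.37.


Formula: TPM = TM * sqrt(Ne) * 39.37
Step 1: sqrt(Ne) = sqrt(57) = 7.5498
Step 2: TM * sqrt(Ne) = 4.2 * 7.5498 = 31.7092
Step 3: TPM = 31.7092 * 39.37 = 1248 twists/m

1248 twists/m


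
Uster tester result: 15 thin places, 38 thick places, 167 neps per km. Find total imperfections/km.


Formula: Total = thin places + thick places + neps
Total = 15 + 38 + 167
Total = 220 imperfections/km

220 imperfections/km


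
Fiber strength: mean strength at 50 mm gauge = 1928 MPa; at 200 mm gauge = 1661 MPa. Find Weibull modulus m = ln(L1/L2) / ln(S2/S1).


Formula: m = ln(L1/L2) / ln(S2/S1)
Step 1: ln(L1/L2) = ln(50/200) = -1.38629
Step 2: S2/S1 = 1661/1928 = 0.86151
Step 3: ln(S2/S1) = ln(0.86151) = -0.14907
Step 4: m = -1.38629 / -0.14907 = 9.30

9.30 (Weibull m)


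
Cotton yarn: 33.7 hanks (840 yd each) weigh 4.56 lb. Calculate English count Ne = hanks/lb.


Formula: Ne = hanks / mass_lb
Substituting: Ne = 33.7 / 4.56
Ne = 7.4

7.4 Ne


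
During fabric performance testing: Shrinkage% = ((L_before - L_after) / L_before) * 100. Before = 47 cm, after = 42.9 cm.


Formula: Shrinkage% = ((L_before - L_after) / L_before) * 100
Step 1: Shrinkage = 47 - 42.9 = 4.1 cm
Step 2: Shrinkage% = (4.1 / 47) * 100
Step 3: Shrinkage% = 0.087234 * 100 = 8.7234% ≈ 8.7%

8.7%


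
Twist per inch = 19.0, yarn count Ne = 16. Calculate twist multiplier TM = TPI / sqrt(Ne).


Formula: TM = TPI / sqrt(Ne)
Step 1: sqrt(Ne) = sqrt(16) = 4
Step 2: TM = 19.0 / 4 = 4.75

4.75 TM


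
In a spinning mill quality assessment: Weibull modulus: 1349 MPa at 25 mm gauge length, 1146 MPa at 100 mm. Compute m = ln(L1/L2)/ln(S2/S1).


Formula: m = ln(L1/L2) / ln(S2/S1)
Step 1: ln(L1/L2) = ln(25/100) = -1.38629
Step 2: S2/S1 = 1146/1349 = 0.84952
Step 3: ln(S2/S1) = ln(0.84952) = -0.16308
Step 4: m = -1.38629 / -0.16308 = 8.50

8.50 (Weibull m)


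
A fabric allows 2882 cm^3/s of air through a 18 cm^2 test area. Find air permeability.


Formula: Air Permeability = Airflow / Test Area
AP = 2882 cm^3/s / 18 cm^2
AP = 160.1 cm^3/s/cm^2

160.1 cm^3/s/cm^2


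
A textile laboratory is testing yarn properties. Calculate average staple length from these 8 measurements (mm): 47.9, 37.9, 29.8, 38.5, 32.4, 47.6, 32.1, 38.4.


Formula: Mean = sum of lengths / count
Sum = 47.9 + 37.9 + 29.8 + 38.5 + 32.4 + 47.6 + 32.1 + 38.4
Sum = 304.6 mm
Mean = 304.6 / 8 = 38.08 mm

38.08 mm


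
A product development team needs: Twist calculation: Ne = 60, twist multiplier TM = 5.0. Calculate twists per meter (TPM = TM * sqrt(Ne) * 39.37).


Formula: TPM = TM * sqrt(Ne) * 39.37
Step 1: sqrt(Ne) = sqrt(60) = 7.746
Step 2: TM * sqrt(Ne) = 5.0 * 7.746 = 38.73
Step 3: TPM = 38.73 * 39.37 = 1525 twists/m

1525 twists/m


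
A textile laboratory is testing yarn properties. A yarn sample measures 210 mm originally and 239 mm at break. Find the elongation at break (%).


Formula: Elongation (%) = ((L_break - L0) / L0) * 100
Step 1: Extension = 239 - 210 = 29 mm
Step 2: Elongation = (29 / 210) * 100
Step 3: Elongation = 0.138095 * 100 = 13.8095% ≈ 13.8%

13.8%


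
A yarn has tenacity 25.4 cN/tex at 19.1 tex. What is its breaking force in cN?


Formula: Breaking force = Tenacity * Linear density
F = 25.4 cN/tex * 19.1 tex
F = 485.14 cN

485.14 cN


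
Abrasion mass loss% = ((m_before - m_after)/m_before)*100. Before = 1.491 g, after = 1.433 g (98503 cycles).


Formula: Mass loss% = ((m_before - m_after) / m_before) * 100
Step 1: Mass loss = 1.491 - 1.433 = 0.058 g
Step 2: Ratio = 0.058 / 1.491 = 0.0389001
Step 3: Mass loss% = 0.0389001 * 100 = 3.89001% ≈ 3.89%

3.89%


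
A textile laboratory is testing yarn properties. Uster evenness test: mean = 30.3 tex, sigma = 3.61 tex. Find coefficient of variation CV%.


Formula: CV% = (standard deviation / mean) * 100
Step 1: Ratio = 3.61 / 30.3 = 0.119142
Step 2: CV% = 0.119142 * 100 = 11.9142% ≈ 11.9%

11.9%


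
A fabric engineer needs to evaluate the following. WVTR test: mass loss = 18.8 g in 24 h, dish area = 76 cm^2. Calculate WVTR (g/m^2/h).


Formula: WVTR = mass_loss / (area * time)
Step 1: Convert area: 76 cm^2 = 0.0076 m^2
Step 2: WVTR = 18.8 g / (0.0076 m^2 * 24 h)
Step 3: WVTR = 18.8 / 0.1824 = 103.1 g/m^2/h

103.1 g/m^2/h


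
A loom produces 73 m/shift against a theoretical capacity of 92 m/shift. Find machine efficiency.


Formula: Efficiency% = (Actual output / Theoretical output) * 100
Efficiency% = (73 / 92) * 100
Efficiency% = 0.793478 * 100 = 79.3478% ≈ 79.3%

79.3%


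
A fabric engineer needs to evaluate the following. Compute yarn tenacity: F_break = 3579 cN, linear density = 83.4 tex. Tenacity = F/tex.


Formula: Tenacity = Breaking force / Linear density
Tenacity = 3579 cN / 83.4 tex
Tenacity = 42.91 cN/tex

42.91 cN/tex


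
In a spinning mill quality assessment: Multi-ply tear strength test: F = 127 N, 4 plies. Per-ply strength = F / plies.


Formula: Per-ply strength = Total force / Number of plies
Per-ply = 127 N / 4
Per-ply = 31.75 N

31.75 N


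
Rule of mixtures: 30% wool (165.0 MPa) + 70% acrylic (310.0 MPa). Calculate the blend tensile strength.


Formula: Blend property = (fraction_A * property_A) + (fraction_B * property_B)
Step 1: Contribution A = 30/100 * 165.0 MPa = 49.5 MPa
Step 2: Contribution B = 70/100 * 310.0 MPa = 217.0 MPa
Step 3: Blend tensile strength = 49.5 + 217.0 = 266.5 MPa

266.5 MPa


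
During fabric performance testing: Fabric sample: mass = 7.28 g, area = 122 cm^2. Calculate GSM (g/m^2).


Formula: GSM = mass_g / area_m2
Step 1: Convert area: 122 cm^2 = 122 / 10000 = 0.0122 m^2
Step 2: GSM = 7.28 g / 0.0122 m^2 = 596.7 g/m^2

596.7 g/m^2


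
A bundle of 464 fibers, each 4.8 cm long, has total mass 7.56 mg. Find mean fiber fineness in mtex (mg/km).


Formula: fineness (mtex) = mass (mg) / total length (km) = (mass_mg / total_length_m) * 1000
Step 1: Convert fiber length: 4.8 cm = 0.048 m
Step 2: Total fiber length = 464 * 0.048 = 22.272 m
Step 3: Linear density = 7.56 mg / 22.272 m = 0.3394 mg/m
Step 4: fineness = 0.3394 * 1000 = 339.4 mtex

339.4 mtex


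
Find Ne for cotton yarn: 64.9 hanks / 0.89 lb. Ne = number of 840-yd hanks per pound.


Formula: Ne = hanks / mass_lb
Substituting: Ne = 64.9 / 0.89
Ne = 72.9

72.9 Ne


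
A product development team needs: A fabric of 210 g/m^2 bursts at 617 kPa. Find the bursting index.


Formula: Bursting Index = Bursting Strength / Fabric GSM
BI = 617 kPa / 210 g/m^2
BI = 2.938 kPa/(g/m^2)

2.938 kPa/(g/m^2)


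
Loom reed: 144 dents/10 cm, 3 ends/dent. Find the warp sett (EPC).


Formula: EPC = (dents per 10 cm * ends per dent) / 10
Step 1: Total ends per 10 cm = 144 * 3 = 432
Step 2: EPC = 432 / 10 = 43.2 ends/cm

43.2 ends/cm


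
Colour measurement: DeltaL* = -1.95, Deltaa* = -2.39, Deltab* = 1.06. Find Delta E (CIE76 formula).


Formula: Delta E = sqrt(dL*^2 + da*^2 + db*^2)
Step 1: dL*^2 = (-1.95)^2 = 3.8025
Step 2: da*^2 = (-2.39)^2 = 5.7121
Step 3: db*^2 = 1.06^2 = 1.1236
Step 4: Sum = 3.8025 + 5.7121 + 1.1236 = 10.6382
Step 5: Delta E = sqrt(10.6382) = 3.26

3.26 Delta E


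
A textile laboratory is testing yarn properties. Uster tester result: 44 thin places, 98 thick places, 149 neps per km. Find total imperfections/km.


Formula: Total = thin places + thick places + neps
Total = 44 + 98 + 149
Total = 291 imperfections/km

291 imperfections/km


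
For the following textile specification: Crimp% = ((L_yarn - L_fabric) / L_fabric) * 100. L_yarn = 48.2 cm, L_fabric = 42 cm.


Formula: Crimp% = ((L_yarn - L_fabric) / L_fabric) * 100
Step 1: Extension = 48.2 - 42 = 6.2 cm
Step 2: Crimp% = (6.2 / 42) * 100
Step 3: Crimp% = 0.147619 * 100 = 14.7619% ≈ 14.8%

14.8%


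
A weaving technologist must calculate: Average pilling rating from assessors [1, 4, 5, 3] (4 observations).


Formula: Mean = sum / count
Sum = 1 + 4 + 5 + 3 = 13
Mean = 13 / 4 = 3.3

3.3


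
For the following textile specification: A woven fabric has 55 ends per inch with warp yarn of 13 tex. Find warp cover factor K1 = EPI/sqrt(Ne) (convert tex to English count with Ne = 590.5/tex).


Formula: K1 = EPI / sqrt(Ne), with Ne = 590.5 / tex_warp
Step 1: Ne = 590.5 / 13 = 45.423
Step 2: sqrt(Ne) = sqrt(45.423) = 6.7397
Step 3: K1 = 55 / 6.7397 = 8.2

8.2


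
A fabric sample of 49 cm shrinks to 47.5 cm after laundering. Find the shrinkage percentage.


Formula: Shrinkage% = ((L_before - L_after) / L_before) * 100
Step 1: Shrinkage = 49 - 47.5 = 1.5 cm
Step 2: Shrinkage% = (1.5 / 49) * 100
Step 3: Shrinkage% = 0.030612 * 100 = 3.0612% ≈ 3.1%

3.1%


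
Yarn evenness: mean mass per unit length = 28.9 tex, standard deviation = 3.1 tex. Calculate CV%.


Formula: CV% = (standard deviation / mean) * 100
Step 1: Ratio = 3.1 / 28.9 = 0.107266
Step 2: CV% = 0.107266 * 100 = 10.7266% ≈ 10.7%

10.7%


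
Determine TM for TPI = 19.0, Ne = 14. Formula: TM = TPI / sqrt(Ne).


Formula: TM = TPI / sqrt(Ne)
Step 1: sqrt(Ne) = sqrt(14) = 3.7417
Step 2: TM = 19.0 / 3.7417 = 5.08

5.08 TM


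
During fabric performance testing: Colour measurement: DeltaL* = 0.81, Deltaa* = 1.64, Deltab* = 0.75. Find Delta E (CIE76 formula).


Formula: Delta E = sqrt(dL*^2 + da*^2 + db*^2)
Step 1: dL*^2 = 0.81^2 = 0.6561
Step 2: da*^2 = 1.64^2 = 2.6896
Step 3: db*^2 = 0.75^2 = 0.5625
Step 4: Sum = 0.6561 + 2.6896 + 0.5625 = 3.9082
Step 5: Delta E = sqrt(3.9082) = 1.98

1.98 Delta E


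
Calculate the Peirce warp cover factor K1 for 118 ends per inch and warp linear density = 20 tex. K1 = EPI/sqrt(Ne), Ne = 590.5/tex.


Formula: K1 = EPI / sqrt(Ne), with Ne = 590.5 / tex_warp
Step 1: Ne = 590.5 / 20 = 29.525
Step 2: sqrt(Ne) = sqrt(29.525) = 5.4337
Step 3: K1 = 118 / 5.4337 = 21.7

21.7


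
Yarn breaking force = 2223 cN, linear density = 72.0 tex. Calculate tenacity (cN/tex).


Formula: Tenacity = Breaking force / Linear density
Tenacity = 2223 cN / 72.0 tex
Tenacity = 30.88 cN/tex

30.88 cN/tex


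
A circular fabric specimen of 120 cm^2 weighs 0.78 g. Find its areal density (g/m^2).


Formula: GSM = mass_g / area_m2
Step 1: Convert area: 120 cm^2 = 120 / 10000 = 0.012 m^2
Step 2: GSM = 0.78 g / 0.012 m^2 = 65.0 g/m^2

65.0 g/m^2


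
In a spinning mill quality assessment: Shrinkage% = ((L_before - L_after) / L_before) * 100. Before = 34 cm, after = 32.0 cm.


Formula: Shrinkage% = ((L_before - L_after) / L_before) * 100
Step 1: Shrinkage = 34 - 32.0 = 2.0 cm
Step 2: Shrinkage% = (2.0 / 34) * 100
Step 3: Shrinkage% = 0.058824 * 100 = 5.8824% ≈ 5.9%

5.9%


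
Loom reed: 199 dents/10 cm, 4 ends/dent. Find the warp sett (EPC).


Formula: EPC = (dents per 10 cm * ends per dent) / 10
Step 1: Total ends per 10 cm = 199 * 4 = 796
Step 2: EPC = 796 / 10 = 79.6 ends/cm

79.6 ends/cm


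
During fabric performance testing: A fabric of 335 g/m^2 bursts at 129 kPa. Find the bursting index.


Formula: Bursting Index = Bursting Strength / Fabric GSM
BI = 129 kPa / 335 g/m^2
BI = 0.385 kPa/(g/m^2)

0.385 kPa/(g/m^2)


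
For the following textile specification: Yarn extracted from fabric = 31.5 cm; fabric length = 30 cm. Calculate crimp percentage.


Formula: Crimp% = ((L_yarn - L_fabric) / L_fabric) * 100
Step 1: Extension = 31.5 - 30 = 1.5 cm
Step 2: Crimp% = (1.5 / 30) * 100
Step 3: Crimp% = 0.05 * 100 = 5.0%

5.0%


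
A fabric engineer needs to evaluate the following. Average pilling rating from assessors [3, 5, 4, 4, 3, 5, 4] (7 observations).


Formula: Mean = sum / count
Sum = 3 + 5 + 4 + 4 + 3 + 5 + 4 = 28
Mean = 28 / 7 = 4.0

4.0


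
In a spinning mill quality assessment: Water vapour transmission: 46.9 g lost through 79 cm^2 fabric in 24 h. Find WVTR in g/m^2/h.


Formula: WVTR = mass_loss / (area * time)
Step 1: Convert area: 79 cm^2 = 0.0079 m^2
Step 2: WVTR = 46.9 g / (0.0079 m^2 * 24 h)
Step 3: WVTR = 46.9 / 0.1896 = 247.4 g/m^2/h

247.4 g/m^2/h


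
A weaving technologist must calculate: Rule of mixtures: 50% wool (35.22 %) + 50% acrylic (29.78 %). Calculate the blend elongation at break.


Formula: Blend property = (fraction_A * property_A) + (fraction_B * property_B)
Step 1: Contribution A = 50/100 * 35.22 % = 17.61 %
Step 2: Contribution B = 50/100 * 29.78 % = 14.89 %
Step 3: Blend elongation at break = 17.61 + 14.89 = 32.5 %

32.5 %


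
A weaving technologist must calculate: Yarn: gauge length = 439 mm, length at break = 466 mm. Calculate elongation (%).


Formula: Elongation (%) = ((L_break - L0) / L0) * 100
Step 1: Extension = 466 - 439 = 27 mm
Step 2: Elongation = (27 / 439) * 100
Step 3: Elongation = 0.061503 * 100 = 6.1503% ≈ 6.2%

6.2%


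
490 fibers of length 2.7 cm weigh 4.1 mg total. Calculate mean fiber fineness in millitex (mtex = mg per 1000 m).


Formula: fineness (mtex) = mass (mg) / total length (km) = (mass_mg / total_length_m) * 1000
Step 1: Convert fiber length: 2.7 cm = 0.027 m
Step 2: Total fiber length = 490 * 0.027 = 13.23 m
Step 3: Linear density = 4.1 mg / 13.23 m = 0.3099 mg/m
Step 4: fineness = 0.3099 * 1000 = 309.9 mtex

309.9 mtex


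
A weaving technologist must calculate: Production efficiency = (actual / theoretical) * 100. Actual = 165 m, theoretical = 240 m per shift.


Formula: Efficiency% = (Actual output / Theoretical output) * 100
Efficiency% = (165 / 240) * 100
Efficiency% = 0.6875 * 100 = 68.75% ≈ 68.8%

68.8%


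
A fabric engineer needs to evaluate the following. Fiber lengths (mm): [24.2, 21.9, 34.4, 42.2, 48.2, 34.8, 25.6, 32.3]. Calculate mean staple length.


Formula: Mean = sum of lengths / count
Sum = 24.2 + 21.9 + 34.4 + 42.2 + 48.2 + 34.8 + 25.6 + 32.3
Sum = 263.6 mm
Mean = 263.6 / 8 = 32.95 mm

32.95 mm


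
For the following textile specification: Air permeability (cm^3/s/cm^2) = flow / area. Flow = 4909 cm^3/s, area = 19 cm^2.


Formula: Air Permeability = Airflow / Test Area
AP = 4909 cm^3/s / 19 cm^2
AP = 258.4 cm^3/s/cm^2

258.4 cm^3/s/cm^2


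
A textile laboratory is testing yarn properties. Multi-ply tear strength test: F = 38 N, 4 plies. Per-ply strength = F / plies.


Formula: Per-ply strength = Total force / Number of plies
Per-ply = 38 N / 4
Per-ply = 9.5 N

9.5 N


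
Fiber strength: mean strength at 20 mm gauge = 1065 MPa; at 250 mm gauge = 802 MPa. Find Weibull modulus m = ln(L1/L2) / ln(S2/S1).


Formula: m = ln(L1/L2) / ln(S2/S1)
Step 1: ln(L1/L2) = ln(20/250) = -2.52573
Step 2: S2/S1 = 802/1065 = 0.75305
Step 3: ln(S2/S1) = ln(0.75305) = -0.28362
Step 4: m = -2.52573 / -0.28362 = 8.91

8.91 (Weibull m)


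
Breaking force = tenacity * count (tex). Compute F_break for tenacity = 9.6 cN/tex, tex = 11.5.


Formula: Breaking force = Tenacity * Linear density
F = 9.6 cN/tex * 11.5 tex
F = 110.40 cN

110.40 cN


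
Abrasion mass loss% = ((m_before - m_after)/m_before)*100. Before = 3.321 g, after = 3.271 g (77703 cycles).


Formula: Mass loss% = ((m_before - m_after) / m_before) * 100
Step 1: Mass loss = 3.321 - 3.271 = 0.05 g
Step 2: Ratio = 0.05 / 3.321 = 0.0150557
Step 3: Mass loss% = 0.0150557 * 100 = 1.50557% ≈ 1.51%

1.51%


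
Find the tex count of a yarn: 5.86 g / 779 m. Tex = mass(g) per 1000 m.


Formula: Tex = (mass_g / length_m) * 1000
Substituting: Tex = (5.86 / 779) * 1000
Intermediate: 5.86 / 779 = 0.00752246 g/m
Tex = 0.00752246 * 1000 = 7.52 tex

7.52 tex


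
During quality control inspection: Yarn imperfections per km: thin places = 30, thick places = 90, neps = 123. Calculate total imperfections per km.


Formula: Total = thin places + thick places + neps
Total = 30 + 90 + 123
Total = 243 imperfections/km

243 imperfections/km


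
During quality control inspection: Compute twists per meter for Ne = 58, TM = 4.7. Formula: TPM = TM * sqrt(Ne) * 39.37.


Formula: TPM = TM * sqrt(Ne) * 39.37
Step 1: sqrt(Ne) = sqrt(58) = 7.6158
Step 2: TM * sqrt(Ne) = 4.7 * 7.6158 = 35.7943
Step 3: TPM = 35.7943 * 39.37 = 1409 twists/m

1409 twists/m


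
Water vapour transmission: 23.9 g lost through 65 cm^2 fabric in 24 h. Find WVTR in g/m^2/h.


Formula: WVTR = mass_loss / (area * time)
Step 1: Convert area: 65 cm^2 = 0.0065 m^2
Step 2: WVTR = 23.9 g / (0.0065 m^2 * 24 h)
Step 3: WVTR = 23.9 / 0.156 = 153.2 g/m^2/h

153.2 g/m^2/h


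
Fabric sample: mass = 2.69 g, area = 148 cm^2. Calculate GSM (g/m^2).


Formula: GSM = mass_g / area_m2
Step 1: Convert area: 148 cm^2 = 148 / 10000 = 0.0148 m^2
Step 2: GSM = 2.69 g / 0.0148 m^2 = 181.8 g/m^2

181.8 g/m^2


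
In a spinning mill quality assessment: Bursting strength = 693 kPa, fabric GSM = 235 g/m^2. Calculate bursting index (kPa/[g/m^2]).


Formula: Bursting Index = Bursting Strength / Fabric GSM
BI = 693 kPa / 235 g/m^2
BI = 2.949 kPa/(g/m^2)

2.949 kPa/(g/m^2)


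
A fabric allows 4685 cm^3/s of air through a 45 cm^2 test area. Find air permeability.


Formula: Air Permeability = Airflow / Test Area
AP = 4685 cm^3/s / 45 cm^2
AP = 104.1 cm^3/s/cm^2

104.1 cm^3/s/cm^2


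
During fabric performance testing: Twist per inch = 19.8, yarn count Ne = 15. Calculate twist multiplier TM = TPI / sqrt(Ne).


Formula: TM = TPI / sqrt(Ne)
Step 1: sqrt(Ne) = sqrt(15) = 3.873
Step 2: TM = 19.8 / 3.873 = 5.11

5.11 TM


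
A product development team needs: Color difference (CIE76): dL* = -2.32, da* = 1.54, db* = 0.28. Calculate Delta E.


Formula: Delta E = sqrt(dL*^2 + da*^2 + db*^2)
Step 1: dL*^2 = (-2.32)^2 = 5.3824
Step 2: da*^2 = 1.54^2 = 2.3716
Step 3: db*^2 = 0.28^2 = 0.0784
Step 4: Sum = 5.3824 + 2.3716 + 0.0784 = 7.8324
Step 5: Delta E = sqrt(7.8324) = 2.8

2.8 Delta E


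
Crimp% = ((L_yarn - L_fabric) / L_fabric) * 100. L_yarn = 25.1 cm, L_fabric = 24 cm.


Formula: Crimp% = ((L_yarn - L_fabric) / L_fabric) * 100
Step 1: Extension = 25.1 - 24 = 1.1 cm
Step 2: Crimp% = (1.1 / 24) * 100
Step 3: Crimp% = 0.045833 * 100 = 4.5833% ≈ 4.6%

4.6%


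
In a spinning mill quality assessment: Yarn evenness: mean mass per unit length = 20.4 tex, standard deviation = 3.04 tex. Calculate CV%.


Formula: CV% = (standard deviation / mean) * 100
Step 1: Ratio = 3.04 / 20.4 = 0.14902
Step 2: CV% = 0.14902 * 100 = 14.902% ≈ 14.9%

14.9%


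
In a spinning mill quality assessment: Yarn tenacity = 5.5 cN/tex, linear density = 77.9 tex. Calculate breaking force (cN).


Formula: Breaking force = Tenacity * Linear density
F = 5.5 cN/tex * 77.9 tex
F = 428.45 cN

428.45 cN


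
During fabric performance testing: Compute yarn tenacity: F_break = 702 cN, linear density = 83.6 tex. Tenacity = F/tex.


Formula: Tenacity = Breaking force / Linear density
Tenacity = 702 cN / 83.6 tex
Tenacity = 8.40 cN/tex

8.40 cN/tex


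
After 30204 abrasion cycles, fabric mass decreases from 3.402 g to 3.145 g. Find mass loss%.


Formula: Mass loss% = ((m_before - m_after) / m_before) * 100
Step 1: Mass loss = 3.402 - 3.145 = 0.257 g
Step 2: Ratio = 0.257 / 3.402 = 0.0755438
Step 3: Mass loss% = 0.0755438 * 100 = 7.55438% ≈ 7.55%

7.55%


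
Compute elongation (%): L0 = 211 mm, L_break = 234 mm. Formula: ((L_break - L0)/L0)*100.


Formula: Elongation (%) = ((L_break - L0) / L0) * 100
Step 1: Extension = 234 - 211 = 23 mm
Step 2: Elongation = (23 / 211) * 100
Step 3: Elongation = 0.109005 * 100 = 10.9005% ≈ 10.9%

10.9%


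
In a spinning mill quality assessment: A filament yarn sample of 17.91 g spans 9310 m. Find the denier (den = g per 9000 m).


Formula: den = (mass_g / length_m) * 9000
Substituting: den = (17.91 / 9310) * 9000
Intermediate: 17.91 / 9310 = 0.00192374 g/m
den = 0.00192374 * 9000 = 17.3 denier

17.3 denier


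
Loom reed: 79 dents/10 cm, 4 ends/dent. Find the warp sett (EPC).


Formula: EPC = (dents per 10 cm * ends per dent) / 10
Step 1: Total ends per 10 cm = 79 * 4 = 316
Step 2: EPC = 316 / 10 = 31.6 ends/cm

31.6 ends/cm


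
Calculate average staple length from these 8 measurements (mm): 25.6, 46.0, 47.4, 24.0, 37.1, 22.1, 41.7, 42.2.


Formula: Mean = sum of lengths / count
Sum = 25.6 + 46.0 + 47.4 + 24.0 + 37.1 + 22.1 + 41.7 + 42.2
Sum = 286.1 mm
Mean = 286.1 / 8 = 35.76 mm

35.76 mm


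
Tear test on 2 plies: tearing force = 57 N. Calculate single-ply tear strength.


Formula: Per-ply strength = Total force / Number of plies
Per-ply = 57 N / 2
Per-ply = 28.5 N

28.5 N


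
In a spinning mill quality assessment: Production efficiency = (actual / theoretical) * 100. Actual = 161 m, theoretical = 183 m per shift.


Formula: Efficiency% = (Actual output / Theoretical output) * 100
Efficiency% = (161 / 183) * 100
Efficiency% = 0.879781 * 100 = 87.9781% ≈ 88.0%

88.0%


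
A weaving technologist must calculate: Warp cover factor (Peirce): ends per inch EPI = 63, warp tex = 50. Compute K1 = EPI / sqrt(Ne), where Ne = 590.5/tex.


Formula: K1 = EPI / sqrt(Ne), with Ne = 590.5 / tex_warp
Step 1: Ne = 590.5 / 50 = 11.81
Step 2: sqrt(Ne) = sqrt(11.81) = 3.4366
Step 3: K1 = 63 / 3.4366 = 18.3

18.3


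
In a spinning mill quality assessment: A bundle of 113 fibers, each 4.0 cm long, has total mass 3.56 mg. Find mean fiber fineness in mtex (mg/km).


Formula: fineness (mtex) = mass (mg) / total length (km) = (mass_mg / total_length_m) * 1000
Step 1: Convert fiber length: 4.0 cm = 0.04 m
Step 2: Total fiber length = 113 * 0.04 = 4.52 m
Step 3: Linear density = 3.56 mg / 4.52 m = 0.7876 mg/m
Step 4: fineness = 0.7876 * 1000 = 787.6 mtex

787.6 mtex


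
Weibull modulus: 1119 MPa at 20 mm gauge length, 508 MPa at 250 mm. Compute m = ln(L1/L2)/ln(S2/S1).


Formula: m = ln(L1/L2) / ln(S2/S1)
Step 1: ln(L1/L2) = ln(20/250) = -2.52573
Step 2: S2/S1 = 508/1119 = 0.45398
Step 3: ln(S2/S1) = ln(0.45398) = -0.78970
Step 4: m = -2.52573 / -0.78970 = 3.20

3.20 (Weibull m)


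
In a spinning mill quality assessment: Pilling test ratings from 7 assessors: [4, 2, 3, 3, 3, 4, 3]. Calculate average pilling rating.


Formula: Mean = sum / count
Sum = 4 + 2 + 3 + 3 + 3 + 4 + 3 = 22
Mean = 22 / 7 = 3.1

3.1


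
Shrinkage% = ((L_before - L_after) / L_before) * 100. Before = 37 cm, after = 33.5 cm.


Formula: Shrinkage% = ((L_before - L_after) / L_before) * 100
Step 1: Shrinkage = 37 - 33.5 = 3.5 cm
Step 2: Shrinkage% = (3.5 / 37) * 100
Step 3: Shrinkage% = 0.094595 * 100 = 9.4595% ≈ 9.5%

9.5%


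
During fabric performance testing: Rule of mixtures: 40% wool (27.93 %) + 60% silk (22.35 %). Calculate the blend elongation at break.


Formula: Blend property = (fraction_A * property_A) + (fraction_B * property_B)
Step 1: Contribution A = 40/100 * 27.93 % = 11.172 %
Step 2: Contribution B = 60/100 * 22.35 % = 13.41 %
Step 3: Blend elongation at break = 11.172 + 13.41 = 24.582 %

24.582 %


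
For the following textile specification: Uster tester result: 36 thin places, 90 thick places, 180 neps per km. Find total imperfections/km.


Formula: Total = thin places + thick places + neps
Total = 36 + 90 + 180
Total = 306 imperfections/km

306 imperfections/km


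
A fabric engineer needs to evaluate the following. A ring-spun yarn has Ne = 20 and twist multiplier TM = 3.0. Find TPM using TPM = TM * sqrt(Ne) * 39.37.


Formula: TPM = TM * sqrt(Ne) * 39.37
Step 1: sqrt(Ne) = sqrt(20) = 4.4721
Step 2: TM * sqrt(Ne) = 3.0 * 4.4721 = 13.4163
Step 3: TPM = 13.4163 * 39.37 = 528 twists/m

528 twists/m


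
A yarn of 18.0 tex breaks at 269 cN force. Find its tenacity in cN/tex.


Formula: Tenacity = Breaking force / Linear density
Tenacity = 269 cN / 18.0 tex
Tenacity = 14.94 cN/tex

14.94 cN/tex


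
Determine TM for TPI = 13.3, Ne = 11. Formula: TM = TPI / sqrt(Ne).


Formula: TM = TPI / sqrt(Ne)
Step 1: sqrt(Ne) = sqrt(11) = 3.3166
Step 2: TM = 13.3 / 3.3166 = 4.01

4.01 TM


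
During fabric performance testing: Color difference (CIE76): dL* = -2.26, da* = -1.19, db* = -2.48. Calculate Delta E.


Formula: Delta E = sqrt(dL*^2 + da*^2 + db*^2)
Step 1: dL*^2 = (-2.26)^2 = 5.1076
Step 2: da*^2 = (-1.19)^2 = 1.4161
Step 3: db*^2 = (-2.48)^2 = 6.1504
Step 4: Sum = 5.1076 + 1.4161 + 6.1504 = 12.6741
Step 5: Delta E = sqrt(12.6741) = 3.56

3.56 Delta E


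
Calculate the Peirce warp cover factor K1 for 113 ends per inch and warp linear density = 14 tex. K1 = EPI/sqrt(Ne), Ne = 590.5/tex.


Formula: K1 = EPI / sqrt(Ne), with Ne = 590.5 / tex_warp
Step 1: Ne = 590.5 / 14 = 42.179
Step 2: sqrt(Ne) = sqrt(42.179) = 6.4945
Step 3: K1 = 113 / 6.4945 = 17.4

17.4


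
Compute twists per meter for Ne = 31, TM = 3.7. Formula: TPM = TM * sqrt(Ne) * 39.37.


Formula: TPM = TM * sqrt(Ne) * 39.37
Step 1: sqrt(Ne) = sqrt(31) = 5.5678
Step 2: TM * sqrt(Ne) = 3.7 * 5.5678 = 20.6009
Step 3: TPM = 20.6009 * 39.37 = 811 twists/m

811 twists/m


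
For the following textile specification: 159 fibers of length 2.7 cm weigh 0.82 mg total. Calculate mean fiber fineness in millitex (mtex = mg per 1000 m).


Formula: fineness (mtex) = mass (mg) / total length (km) = (mass_mg / total_length_m) * 1000
Step 1: Convert fiber length: 2.7 cm = 0.027 m
Step 2: Total fiber length = 159 * 0.027 = 4.293 m
Step 3: Linear density = 0.82 mg / 4.293 m = 0.1910 mg/m
Step 4: fineness = 0.1910 * 1000 = 191.0 mtex

191.0 mtex


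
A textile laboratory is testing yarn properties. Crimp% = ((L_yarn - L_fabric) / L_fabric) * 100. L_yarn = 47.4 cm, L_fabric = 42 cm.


Formula: Crimp% = ((L_yarn - L_fabric) / L_fabric) * 100
Step 1: Extension = 47.4 - 42 = 5.4 cm
Step 2: Crimp% = (5.4 / 42) * 100
Step 3: Crimp% = 0.128571 * 100 = 12.8571% ≈ 12.9%

12.9%


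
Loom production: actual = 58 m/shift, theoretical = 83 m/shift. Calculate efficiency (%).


Formula: Efficiency% = (Actual output / Theoretical output) * 100
Efficiency% = (58 / 83) * 100
Efficiency% = 0.698795 * 100 = 69.8795% ≈ 69.9%

69.9%


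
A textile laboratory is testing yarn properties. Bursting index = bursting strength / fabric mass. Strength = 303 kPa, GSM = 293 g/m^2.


Formula: Bursting Index = Bursting Strength / Fabric GSM
BI = 303 kPa / 293 g/m^2
BI = 1.034 kPa/(g/m^2)

1.034 kPa/(g/m^2)


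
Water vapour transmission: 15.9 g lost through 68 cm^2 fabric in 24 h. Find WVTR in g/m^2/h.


Formula: WVTR = mass_loss / (area * time)
Step 1: Convert area: 68 cm^2 = 0.0068 m^2
Step 2: WVTR = 15.9 g / (0.0068 m^2 * 24 h)
Step 3: WVTR = 15.9 / 0.1632 = 97.4 g/m^2/h

97.4 g/m^2/h


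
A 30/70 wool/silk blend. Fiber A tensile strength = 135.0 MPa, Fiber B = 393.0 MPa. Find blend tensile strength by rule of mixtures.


Formula: Blend property = (fraction_A * property_A) + (fraction_B * property_B)
Step 1: Contribution A = 30/100 * 135.0 MPa = 40.5 MPa
Step 2: Contribution B = 70/100 * 393.0 MPa = 275.1 MPa
Step 3: Blend tensile strength = 40.5 + 275.1 = 315.6 MPa

315.6 MPa


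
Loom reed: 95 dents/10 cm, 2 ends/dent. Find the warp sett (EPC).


Formula: EPC = (dents per 10 cm * ends per dent) / 10
Step 1: Total ends per 10 cm = 95 * 2 = 190
Step 2: EPC = 190 / 10 = 19.0 ends/cm

19.0 ends/cm


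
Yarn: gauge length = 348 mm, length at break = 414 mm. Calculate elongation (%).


Formula: Elongation (%) = ((L_break - L0) / L0) * 100
Step 1: Extension = 414 - 348 = 66 mm
Step 2: Elongation = (66 / 348) * 100
Step 3: Elongation = 0.189655 * 100 = 18.9655% ≈ 19.0%

19.0%


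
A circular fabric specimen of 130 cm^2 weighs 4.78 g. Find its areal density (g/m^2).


Formula: GSM = mass_g / area_m2
Step 1: Convert area: 130 cm^2 = 130 / 10000 = 0.013 m^2
Step 2: GSM = 4.78 g / 0.013 m^2 = 367.7 g/m^2

367.7 g/m^2


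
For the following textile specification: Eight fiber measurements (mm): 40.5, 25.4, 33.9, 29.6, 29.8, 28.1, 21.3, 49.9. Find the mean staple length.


Formula: Mean = sum of lengths / count
Sum = 40.5 + 25.4 + 33.9 + 29.6 + 29.8 + 28.1 + 21.3 + 49.9
Sum = 258.5 mm
Mean = 258.5 / 8 = 32.31 mm

32.31 mm


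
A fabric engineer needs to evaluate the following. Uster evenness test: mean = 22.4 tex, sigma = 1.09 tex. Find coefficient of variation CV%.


Formula: CV% = (standard deviation / mean) * 100
Step 1: Ratio = 1.09 / 22.4 = 0.048661
Step 2: CV% = 0.048661 * 100 = 4.8661% ≈ 4.9%

4.9%


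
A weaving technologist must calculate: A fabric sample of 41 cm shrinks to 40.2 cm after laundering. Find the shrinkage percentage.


Formula: Shrinkage% = ((L_before - L_after) / L_before) * 100
Step 1: Shrinkage = 41 - 40.2 = 0.8 cm
Step 2: Shrinkage% = (0.8 / 41) * 100
Step 3: Shrinkage% = 0.019512 * 100 = 1.9512% ≈ 2.0%

2.0%


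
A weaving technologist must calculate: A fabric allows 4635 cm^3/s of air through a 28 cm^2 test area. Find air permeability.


Formula: Air Permeability = Airflow / Test Area
AP = 4635 cm^3/s / 28 cm^2
AP = 165.5 cm^3/s/cm^2

165.5 cm^3/s/cm^2


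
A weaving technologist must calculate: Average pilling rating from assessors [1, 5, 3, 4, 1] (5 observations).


Formula: Mean = sum / count
Sum = 1 + 5 + 3 + 4 + 1 = 14
Mean = 14 / 5 = 2.8

2.8


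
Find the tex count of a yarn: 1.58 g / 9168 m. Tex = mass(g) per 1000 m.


Formula: Tex = (mass_g / length_m) * 1000
Substituting: Tex = (1.58 / 9168) * 1000
Intermediate: 1.58 / 9168 = 0.00017234 g/m
Tex = 0.00017234 * 1000 = 0.17 tex

0.17 tex


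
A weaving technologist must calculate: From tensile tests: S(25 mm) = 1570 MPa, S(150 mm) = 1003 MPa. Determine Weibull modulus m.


Formula: m = ln(L1/L2) / ln(S2/S1)
Step 1: ln(L1/L2) = ln(25/150) = -1.79176
Step 2: S2/S1 = 1003/1570 = 0.63885
Step 3: ln(S2/S1) = ln(0.63885) = -0.44809
Step 4: m = -1.79176 / -0.44809 = 4.00

4.00 (Weibull m)


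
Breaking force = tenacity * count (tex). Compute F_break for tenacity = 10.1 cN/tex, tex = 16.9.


Formula: Breaking force = Tenacity * Linear density
F = 10.1 cN/tex * 16.9 tex
F = 170.69 cN

170.69 cN


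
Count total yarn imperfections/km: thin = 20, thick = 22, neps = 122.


Formula: Total = thin places + thick places + neps
Total = 20 + 22 + 122
Total = 164 imperfections/km

164 imperfections/km


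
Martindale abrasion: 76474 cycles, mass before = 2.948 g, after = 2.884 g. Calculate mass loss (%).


Formula: Mass loss% = ((m_before - m_after) / m_before) * 100
Step 1: Mass loss = 2.948 - 2.884 = 0.064 g
Step 2: Ratio = 0.064 / 2.948 = 0.0217096
Step 3: Mass loss% = 0.0217096 * 100 = 2.17096% ≈ 2.17%

2.17%


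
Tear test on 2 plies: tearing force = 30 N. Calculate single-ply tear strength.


Formula: Per-ply strength = Total force / Number of plies
Per-ply = 30 N / 2
Per-ply = 15 N

15 N


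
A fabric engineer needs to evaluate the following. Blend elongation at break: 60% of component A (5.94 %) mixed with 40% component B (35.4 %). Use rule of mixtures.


Formula: Blend property = (fraction_A * property_A) + (fraction_B * property_B)
Step 1: Contribution A = 60/100 * 5.94 % = 3.564 %
Step 2: Contribution B = 40/100 * 35.4 % = 14.16 %
Step 3: Blend elongation at break = 3.564 + 14.16 = 17.724 %

17.724 %


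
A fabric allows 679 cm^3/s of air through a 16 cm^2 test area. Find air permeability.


Formula: Air Permeability = Airflow / Test Area
AP = 679 cm^3/s / 16 cm^2
AP = 42.4 cm^3/s/cm^2

42.4 cm^3/s/cm^2


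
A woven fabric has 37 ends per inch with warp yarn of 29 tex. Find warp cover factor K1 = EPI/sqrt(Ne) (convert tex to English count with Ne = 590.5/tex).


Formula: K1 = EPI / sqrt(Ne), with Ne = 590.5 / tex_warp
Step 1: Ne = 590.5 / 29 = 20.362
Step 2: sqrt(Ne) = sqrt(20.362) = 4.5124
Step 3: K1 = 37 / 4.5124 = 8.2

8.2


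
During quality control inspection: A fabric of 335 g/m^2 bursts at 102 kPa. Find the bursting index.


Formula: Bursting Index = Bursting Strength / Fabric GSM
BI = 102 kPa / 335 g/m^2
BI = 0.304 kPa/(g/m^2)

0.304 kPa/(g/m^2)


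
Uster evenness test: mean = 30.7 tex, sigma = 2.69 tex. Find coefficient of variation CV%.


Formula: CV% = (standard deviation / mean) * 100
Step 1: Ratio = 2.69 / 30.7 = 0.087622
Step 2: CV% = 0.087622 * 100 = 8.7622% ≈ 8.8%

8.8%


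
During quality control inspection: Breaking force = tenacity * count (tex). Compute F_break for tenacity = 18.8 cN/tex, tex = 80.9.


Formula: Breaking force = Tenacity * Linear density
F = 18.8 cN/tex * 80.9 tex
F = 1520.92 cN

1520.92 cN


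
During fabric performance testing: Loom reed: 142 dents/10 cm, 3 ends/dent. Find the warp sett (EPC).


Formula: EPC = (dents per 10 cm * ends per dent) / 10
Step 1: Total ends per 10 cm = 142 * 3 = 426
Step 2: EPC = 426 / 10 = 42.6 ends/cm

42.6 ends/cm


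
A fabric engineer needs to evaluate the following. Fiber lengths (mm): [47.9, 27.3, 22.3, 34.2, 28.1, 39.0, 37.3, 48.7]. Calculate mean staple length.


Formula: Mean = sum of lengths / count
Sum = 47.9 + 27.3 + 22.3 + 34.2 + 28.1 + 39.0 + 37.3 + 48.7
Sum = 284.8 mm
Mean = 284.8 / 8 = 35.60 mm

35.60 mm


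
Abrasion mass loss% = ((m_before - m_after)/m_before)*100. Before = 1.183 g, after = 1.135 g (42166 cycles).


Formula: Mass loss% = ((m_before - m_after) / m_before) * 100
Step 1: Mass loss = 1.183 - 1.135 = 0.048 g
Step 2: Ratio = 0.048 / 1.183 = 0.0405748
Step 3: Mass loss% = 0.0405748 * 100 = 4.05748% ≈ 4.06%

4.06%


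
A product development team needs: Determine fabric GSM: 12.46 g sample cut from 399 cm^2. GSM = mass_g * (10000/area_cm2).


Formula: GSM = mass_g / area_m2
Step 1: Convert area: 399 cm^2 = 399 / 10000 = 0.0399 m^2
Step 2: GSM = 12.46 g / 0.0399 m^2 = 312.3 g/m^2

312.3 g/m^2


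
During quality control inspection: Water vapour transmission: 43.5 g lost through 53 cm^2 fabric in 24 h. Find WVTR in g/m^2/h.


Formula: WVTR = mass_loss / (area * time)
Step 1: Convert area: 53 cm^2 = 0.0053 m^2
Step 2: WVTR = 43.5 g / (0.0053 m^2 * 24 h)
Step 3: WVTR = 43.5 / 0.1272 = 342.0 g/m^2/h

342.0 g/m^2/h


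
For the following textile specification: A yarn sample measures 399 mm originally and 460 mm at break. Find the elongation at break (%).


Formula: Elongation (%) = ((L_break - L0) / L0) * 100
Step 1: Extension = 460 - 399 = 61 mm
Step 2: Elongation = (61 / 399) * 100
Step 3: Elongation = 0.152882 * 100 = 15.2882% ≈ 15.3%

15.3%


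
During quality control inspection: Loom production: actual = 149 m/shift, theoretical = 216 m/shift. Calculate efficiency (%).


Formula: Efficiency% = (Actual output / Theoretical output) * 100
Efficiency% = (149 / 216) * 100
Efficiency% = 0.689815 * 100 = 68.9815% ≈ 69.0%

69.0%


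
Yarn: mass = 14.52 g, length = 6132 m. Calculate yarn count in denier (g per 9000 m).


Formula: den = (mass_g / length_m) * 9000
Substituting: den = (14.52 / 6132) * 9000
Intermediate: 14.52 / 6132 = 0.00236791 g/m
den = 0.00236791 * 9000 = 21.3 denier

21.3 denier


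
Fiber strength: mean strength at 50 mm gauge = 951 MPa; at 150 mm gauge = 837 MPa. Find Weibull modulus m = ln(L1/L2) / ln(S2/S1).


Formula: m = ln(L1/L2) / ln(S2/S1)
Step 1: ln(L1/L2) = ln(50/150) = -1.09861
Step 2: S2/S1 = 837/951 = 0.88013
Step 3: ln(S2/S1) = ln(0.88013) = -0.12769
Step 4: m = -1.09861 / -0.12769 = 8.60

8.60 (Weibull m)


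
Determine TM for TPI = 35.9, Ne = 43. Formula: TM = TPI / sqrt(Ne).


Formula: TM = TPI / sqrt(Ne)
Step 1: sqrt(Ne) = sqrt(43) = 6.5574
Step 2: TM = 35.9 / 6.5574 = 5.47

5.47 TM


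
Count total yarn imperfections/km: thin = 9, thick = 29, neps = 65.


Formula: Total = thin places + thick places + neps
Total = 9 + 29 + 65
Total = 103 imperfections/km

103 imperfections/km


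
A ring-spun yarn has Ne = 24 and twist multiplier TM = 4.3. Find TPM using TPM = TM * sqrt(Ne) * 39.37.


Formula: TPM = TM * sqrt(Ne) * 39.37
Step 1: sqrt(Ne) = sqrt(24) = 4.899
Step 2: TM * sqrt(Ne) = 4.3 * 4.899 = 21.0657
Step 3: TPM = 21.0657 * 39.37 = 829 twists/m

829 twists/m


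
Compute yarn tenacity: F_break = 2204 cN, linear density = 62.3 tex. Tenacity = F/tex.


Formula: Tenacity = Breaking force / Linear density
Tenacity = 2204 cN / 62.3 tex
Tenacity = 35.38 cN/tex

35.38 cN/tex


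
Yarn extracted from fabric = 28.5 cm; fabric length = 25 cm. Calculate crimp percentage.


Formula: Crimp% = ((L_yarn - L_fabric) / L_fabric) * 100
Step 1: Extension = 28.5 - 25 = 3.5 cm
Step 2: Crimp% = (3.5 / 25) * 100
Step 3: Crimp% = 0.14 * 100 = 14.0%

14.0%


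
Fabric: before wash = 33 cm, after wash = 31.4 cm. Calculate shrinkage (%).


Formula: Shrinkage% = ((L_before - L_after) / L_before) * 100
Step 1: Shrinkage = 33 - 31.4 = 1.6 cm
Step 2: Shrinkage% = (1.6 / 33) * 100
Step 3: Shrinkage% = 0.048485 * 100 = 4.8485% ≈ 4.8%

4.8%


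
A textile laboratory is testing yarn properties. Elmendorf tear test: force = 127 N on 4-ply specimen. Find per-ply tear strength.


Formula: Per-ply strength = Total force / Number of plies
Per-ply = 127 N / 4
Per-ply = 31.75 N

31.75 N


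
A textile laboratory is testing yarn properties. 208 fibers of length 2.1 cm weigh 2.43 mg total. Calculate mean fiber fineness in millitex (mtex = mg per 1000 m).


Formula: fineness (mtex) = mass (mg) / total length (km) = (mass_mg / total_length_m) * 1000
Step 1: Convert fiber length: 2.1 cm = 0.021 m
Step 2: Total fiber length = 208 * 0.021 = 4.368 m
Step 3: Linear density = 2.43 mg / 4.368 m = 0.5563 mg/m
Step 4: fineness = 0.5563 * 1000 = 556.3 mtex

556.3 mtex


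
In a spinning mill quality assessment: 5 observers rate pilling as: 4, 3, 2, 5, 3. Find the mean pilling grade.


Formula: Mean = sum / count
Sum = 4 + 3 + 2 + 5 + 3 = 17
Mean = 17 / 5 = 3.4

3.4


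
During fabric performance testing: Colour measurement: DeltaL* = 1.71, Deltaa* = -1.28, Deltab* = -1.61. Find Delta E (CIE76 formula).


Formula: Delta E = sqrt(dL*^2 + da*^2 + db*^2)
Step 1: dL*^2 = 1.71^2 = 2.9241
Step 2: da*^2 = (-1.28)^2 = 1.6384
Step 3: db*^2 = (-1.61)^2 = 2.5921
Step 4: Sum = 2.9241 + 1.6384 + 2.5921 = 7.1546
Step 5: Delta E = sqrt(7.1546) = 2.67

2.67 Delta E
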